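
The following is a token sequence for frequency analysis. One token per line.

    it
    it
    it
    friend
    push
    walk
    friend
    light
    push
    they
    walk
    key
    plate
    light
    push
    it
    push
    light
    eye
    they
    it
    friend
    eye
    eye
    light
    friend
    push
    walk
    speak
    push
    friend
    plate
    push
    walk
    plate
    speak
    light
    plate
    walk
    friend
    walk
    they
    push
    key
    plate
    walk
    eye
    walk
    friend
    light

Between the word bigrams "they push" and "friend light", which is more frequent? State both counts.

"friend light" (2 vs 1)

"they push": 1 occurrence
"friend light": 2 occurrences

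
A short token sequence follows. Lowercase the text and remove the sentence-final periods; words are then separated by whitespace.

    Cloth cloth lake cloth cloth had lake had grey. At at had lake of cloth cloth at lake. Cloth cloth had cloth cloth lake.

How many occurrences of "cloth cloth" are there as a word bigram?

5

Scanning the 23 overlapping bigram windows for "cloth cloth":
  position 1–2: cloth cloth
  position 4–5: cloth cloth
  position 15–16: cloth cloth
  position 19–20: cloth cloth
  position 22–23: cloth cloth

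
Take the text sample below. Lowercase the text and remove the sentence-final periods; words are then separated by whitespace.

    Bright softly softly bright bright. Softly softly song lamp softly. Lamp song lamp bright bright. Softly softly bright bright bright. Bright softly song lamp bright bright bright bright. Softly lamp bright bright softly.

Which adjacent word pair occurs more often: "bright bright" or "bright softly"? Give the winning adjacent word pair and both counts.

"bright bright" (9 vs 6)

"bright bright": 9 occurrences
"bright softly": 6 occurrences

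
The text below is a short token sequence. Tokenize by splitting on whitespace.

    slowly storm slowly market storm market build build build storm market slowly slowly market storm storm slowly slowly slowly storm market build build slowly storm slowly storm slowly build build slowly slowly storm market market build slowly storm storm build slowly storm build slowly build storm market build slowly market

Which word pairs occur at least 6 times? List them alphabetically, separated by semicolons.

build slowly; slowly storm

Bigram counts meeting the condition (at least 6 times):
  build slowly: 6
  slowly storm: 7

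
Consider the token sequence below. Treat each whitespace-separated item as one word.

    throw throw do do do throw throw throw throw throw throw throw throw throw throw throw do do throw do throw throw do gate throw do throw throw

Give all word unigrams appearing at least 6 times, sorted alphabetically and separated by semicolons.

do; throw

Unigram counts meeting the condition (at least 6 times):
  do: 8
  throw: 19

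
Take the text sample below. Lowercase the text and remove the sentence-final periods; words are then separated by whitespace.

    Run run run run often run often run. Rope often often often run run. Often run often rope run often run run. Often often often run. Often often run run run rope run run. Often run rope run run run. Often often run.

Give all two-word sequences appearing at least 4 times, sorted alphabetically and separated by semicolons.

often often; often run; run often; run run

Bigram counts meeting the condition (at least 4 times):
  often often: 6
  often run: 9
  run often: 9
  run run: 10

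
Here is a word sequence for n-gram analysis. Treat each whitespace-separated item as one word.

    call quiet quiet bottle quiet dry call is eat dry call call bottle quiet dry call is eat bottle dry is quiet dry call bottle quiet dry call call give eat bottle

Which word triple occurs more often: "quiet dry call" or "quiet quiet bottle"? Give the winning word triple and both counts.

"quiet dry call" (4 vs 1)

"quiet dry call": 4 occurrences
"quiet quiet bottle": 1 occurrence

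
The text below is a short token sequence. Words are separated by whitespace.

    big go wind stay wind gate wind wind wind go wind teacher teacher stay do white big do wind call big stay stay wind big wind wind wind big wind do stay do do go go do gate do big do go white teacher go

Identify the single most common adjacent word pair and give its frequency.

Bigram frequencies (highest first):
  wind wind: 4
  go wind: 2
  stay wind: 2
  stay do: 2
  big do: 2
  wind big: 2
  … (28 more, each ≤ 2)

"wind wind", 4 times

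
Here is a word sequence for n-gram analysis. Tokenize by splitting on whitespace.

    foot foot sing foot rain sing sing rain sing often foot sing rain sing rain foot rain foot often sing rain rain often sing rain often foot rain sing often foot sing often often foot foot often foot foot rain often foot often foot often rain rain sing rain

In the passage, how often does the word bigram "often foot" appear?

7

Scanning the 48 overlapping bigram windows for "often foot":
  position 10–11: often foot
  position 26–27: often foot
  position 30–31: often foot
  position 34–35: often foot
  position 37–38: often foot
  position 41–42: often foot
  position 43–44: often foot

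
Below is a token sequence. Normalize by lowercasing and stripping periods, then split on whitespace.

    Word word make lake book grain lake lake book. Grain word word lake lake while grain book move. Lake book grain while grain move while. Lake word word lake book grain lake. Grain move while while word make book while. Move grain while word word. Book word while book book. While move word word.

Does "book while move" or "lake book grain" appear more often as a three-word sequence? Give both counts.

"book while move": 2 occurrences
"lake book grain": 4 occurrences

"lake book grain" (4 vs 2)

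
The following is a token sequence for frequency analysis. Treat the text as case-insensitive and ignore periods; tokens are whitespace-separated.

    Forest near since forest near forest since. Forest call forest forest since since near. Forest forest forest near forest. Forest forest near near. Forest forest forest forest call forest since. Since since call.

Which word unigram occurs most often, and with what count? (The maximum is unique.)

"forest", 17 times

Unigram frequencies (highest first):
  forest: 17
  since: 7
  near: 6
  call: 3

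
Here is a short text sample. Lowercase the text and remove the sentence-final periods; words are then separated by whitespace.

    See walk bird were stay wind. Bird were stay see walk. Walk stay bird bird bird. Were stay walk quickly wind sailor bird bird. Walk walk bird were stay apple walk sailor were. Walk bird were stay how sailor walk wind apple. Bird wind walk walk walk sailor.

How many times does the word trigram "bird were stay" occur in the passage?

5

Scanning the 46 overlapping trigram windows for "bird were stay":
  position 3–5: bird were stay
  position 7–9: bird were stay
  position 16–18: bird were stay
  position 27–29: bird were stay
  position 35–37: bird were stay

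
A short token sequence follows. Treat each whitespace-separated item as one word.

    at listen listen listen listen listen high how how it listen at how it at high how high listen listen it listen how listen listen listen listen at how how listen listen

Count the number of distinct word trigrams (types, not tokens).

32 tokens → 30 trigram windows in total.
Repeated trigrams (each contributes count−1 duplicates):
  listen listen listen: 5
  how listen listen: 2
  listen at how: 2
6 duplicate windows → 30 − 6 = 24 distinct.

24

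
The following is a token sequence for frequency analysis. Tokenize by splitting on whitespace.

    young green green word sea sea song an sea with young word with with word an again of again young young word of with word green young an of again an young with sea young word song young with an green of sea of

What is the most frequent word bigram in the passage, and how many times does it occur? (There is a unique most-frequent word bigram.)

"young word", 3 times

Bigram frequencies (highest first):
  young word: 3
  with word: 2
  of again: 2
  young with: 2
  young green: 1
  green green: 1
  … (32 more, each ≤ 1)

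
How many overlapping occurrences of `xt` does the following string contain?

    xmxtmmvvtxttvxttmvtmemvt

Sliding a length-2 window over the 24 characters (23 positions):
  position 3–4: xt
  position 10–11: xt
  position 14–15: xt

3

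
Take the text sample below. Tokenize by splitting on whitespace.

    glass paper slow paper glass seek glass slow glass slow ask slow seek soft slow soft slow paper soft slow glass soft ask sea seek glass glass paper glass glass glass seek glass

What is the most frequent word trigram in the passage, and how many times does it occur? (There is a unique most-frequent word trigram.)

Trigram frequencies (highest first):
  glass seek glass: 2
  glass paper slow: 1
  paper slow paper: 1
  slow paper glass: 1
  paper glass seek: 1
  seek glass slow: 1
  … (24 more, each ≤ 1)

"glass seek glass", 2 times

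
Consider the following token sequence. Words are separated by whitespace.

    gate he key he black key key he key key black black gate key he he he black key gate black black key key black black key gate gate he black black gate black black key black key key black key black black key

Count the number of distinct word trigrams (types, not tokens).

27

44 tokens → 42 trigram windows in total.
Repeated trigrams (each contributes count−1 duplicates):
  black black key: 4
  black key key: 3
  key black black: 3
  key key black: 3
  black black gate: 2
  black key black: 2
  black key gate: 2
  gate black black: 2
  … (2 more repeated)
15 duplicate windows → 42 − 15 = 27 distinct.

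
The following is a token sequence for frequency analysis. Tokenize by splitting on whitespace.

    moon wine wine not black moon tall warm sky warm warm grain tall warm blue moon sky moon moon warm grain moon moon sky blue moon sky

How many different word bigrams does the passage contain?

27 tokens → 26 bigram windows in total.
Repeated bigrams (each contributes count−1 duplicates):
  moon sky: 3
  blue moon: 2
  moon moon: 2
  tall warm: 2
  warm grain: 2
6 duplicate windows → 26 − 6 = 20 distinct.

20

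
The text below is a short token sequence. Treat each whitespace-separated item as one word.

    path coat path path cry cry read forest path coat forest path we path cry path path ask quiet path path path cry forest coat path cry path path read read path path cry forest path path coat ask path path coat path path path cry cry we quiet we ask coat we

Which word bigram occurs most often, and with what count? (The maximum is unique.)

"path path", 10 times

Bigram frequencies (highest first):
  path path: 10
  path cry: 6
  path coat: 4
  coat path: 3
  forest path: 3
  cry cry: 2
  … (22 more, each ≤ 2)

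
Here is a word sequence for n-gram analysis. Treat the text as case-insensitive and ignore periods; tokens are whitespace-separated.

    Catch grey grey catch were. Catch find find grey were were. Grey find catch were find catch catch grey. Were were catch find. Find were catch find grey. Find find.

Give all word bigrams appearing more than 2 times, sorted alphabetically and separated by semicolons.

catch find; find find; were catch

Bigram counts meeting the condition (more than 2 times):
  catch find: 3
  find find: 3
  were catch: 3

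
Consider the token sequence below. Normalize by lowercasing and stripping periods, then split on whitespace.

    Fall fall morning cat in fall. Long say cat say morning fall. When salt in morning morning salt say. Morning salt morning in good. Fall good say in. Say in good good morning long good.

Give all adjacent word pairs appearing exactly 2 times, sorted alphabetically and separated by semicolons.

Bigram counts meeting the condition (exactly 2 times):
  in good: 2
  morning salt: 2
  say in: 2
  say morning: 2

in good; morning salt; say in; say morning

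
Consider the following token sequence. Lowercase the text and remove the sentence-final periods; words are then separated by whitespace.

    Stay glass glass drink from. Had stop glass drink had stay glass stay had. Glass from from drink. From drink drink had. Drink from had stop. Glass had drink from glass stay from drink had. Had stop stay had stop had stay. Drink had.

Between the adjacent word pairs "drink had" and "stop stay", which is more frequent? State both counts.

"drink had": 4 occurrences
"stop stay": 1 occurrence

"drink had" (4 vs 1)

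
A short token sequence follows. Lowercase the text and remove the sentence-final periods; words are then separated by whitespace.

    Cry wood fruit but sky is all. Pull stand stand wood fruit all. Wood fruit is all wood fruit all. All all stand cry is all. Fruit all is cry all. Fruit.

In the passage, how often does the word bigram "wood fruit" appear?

Scanning the 31 overlapping bigram windows for "wood fruit":
  position 2–3: wood fruit
  position 11–12: wood fruit
  position 14–15: wood fruit
  position 18–19: wood fruit

4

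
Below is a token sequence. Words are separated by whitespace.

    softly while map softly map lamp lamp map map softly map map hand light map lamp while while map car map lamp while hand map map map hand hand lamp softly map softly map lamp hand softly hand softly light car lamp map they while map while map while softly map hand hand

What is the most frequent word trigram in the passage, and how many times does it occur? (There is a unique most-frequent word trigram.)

"map softly map", 3 times

Trigram frequencies (highest first):
  map softly map: 3
  softly map lamp: 2
  map map hand: 2
  map lamp while: 2
  map hand hand: 2
  while map while: 2
  … (38 more, each ≤ 1)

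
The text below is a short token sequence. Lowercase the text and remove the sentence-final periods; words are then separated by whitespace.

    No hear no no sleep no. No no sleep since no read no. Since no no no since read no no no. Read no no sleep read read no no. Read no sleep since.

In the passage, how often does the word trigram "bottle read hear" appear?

Scanning the 32 overlapping trigram windows for "bottle read hear":
  (none found)

0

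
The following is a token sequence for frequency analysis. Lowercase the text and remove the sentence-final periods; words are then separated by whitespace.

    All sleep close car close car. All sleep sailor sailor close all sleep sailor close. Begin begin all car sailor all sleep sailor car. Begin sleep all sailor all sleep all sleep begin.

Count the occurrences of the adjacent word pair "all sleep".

Scanning the 32 overlapping bigram windows for "all sleep":
  position 1–2: all sleep
  position 7–8: all sleep
  position 12–13: all sleep
  position 21–22: all sleep
  position 29–30: all sleep
  position 31–32: all sleep

6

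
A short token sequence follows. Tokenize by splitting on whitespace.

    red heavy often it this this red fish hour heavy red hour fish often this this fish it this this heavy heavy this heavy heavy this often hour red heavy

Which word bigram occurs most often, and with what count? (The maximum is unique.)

Bigram frequencies (highest first):
  this this: 3
  red heavy: 2
  it this: 2
  this heavy: 2
  heavy heavy: 2
  heavy this: 2
  … (16 more, each ≤ 1)

"this this", 3 times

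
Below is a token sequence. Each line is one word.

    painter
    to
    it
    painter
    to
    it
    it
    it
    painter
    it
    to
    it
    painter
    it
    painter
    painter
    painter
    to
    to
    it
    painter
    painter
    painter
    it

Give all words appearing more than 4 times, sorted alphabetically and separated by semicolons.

Unigram counts meeting the condition (more than 4 times):
  it: 9
  painter: 10
  to: 5

it; painter; to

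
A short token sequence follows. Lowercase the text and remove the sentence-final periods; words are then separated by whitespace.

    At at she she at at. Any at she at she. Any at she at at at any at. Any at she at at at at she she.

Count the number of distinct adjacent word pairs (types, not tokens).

7

28 tokens → 27 bigram windows in total.
Repeated bigrams (each contributes count−1 duplicates):
  at at: 7
  at she: 6
  any at: 4
  she at: 4
  at any: 3
  she she: 2
20 duplicate windows → 27 − 20 = 7 distinct.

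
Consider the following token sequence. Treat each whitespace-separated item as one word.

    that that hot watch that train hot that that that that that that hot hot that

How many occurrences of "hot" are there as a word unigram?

4

Scanning the 16 tokens for "hot":
  position 3: hot
  position 7: hot
  position 14: hot
  position 15: hot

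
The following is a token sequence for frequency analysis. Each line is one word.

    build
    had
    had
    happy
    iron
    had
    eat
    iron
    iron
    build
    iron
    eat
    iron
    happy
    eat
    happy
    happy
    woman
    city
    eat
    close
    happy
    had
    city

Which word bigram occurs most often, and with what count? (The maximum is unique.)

"eat iron", 2 times

Bigram frequencies (highest first):
  eat iron: 2
  build had: 1
  had had: 1
  had happy: 1
  happy iron: 1
  iron had: 1
  … (16 more, each ≤ 1)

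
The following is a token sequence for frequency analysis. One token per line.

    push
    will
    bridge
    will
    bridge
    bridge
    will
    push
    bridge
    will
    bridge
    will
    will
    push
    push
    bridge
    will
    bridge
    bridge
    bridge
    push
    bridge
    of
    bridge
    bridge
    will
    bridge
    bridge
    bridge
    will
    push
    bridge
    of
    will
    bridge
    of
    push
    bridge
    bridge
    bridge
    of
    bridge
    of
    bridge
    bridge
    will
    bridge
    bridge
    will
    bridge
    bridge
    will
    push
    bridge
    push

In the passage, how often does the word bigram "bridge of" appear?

5

Scanning the 54 overlapping bigram windows for "bridge of":
  position 22–23: bridge of
  position 32–33: bridge of
  position 35–36: bridge of
  position 40–41: bridge of
  position 42–43: bridge of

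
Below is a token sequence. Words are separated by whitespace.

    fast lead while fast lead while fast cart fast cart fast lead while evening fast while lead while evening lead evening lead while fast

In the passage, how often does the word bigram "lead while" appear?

5

Scanning the 23 overlapping bigram windows for "lead while":
  position 2–3: lead while
  position 5–6: lead while
  position 12–13: lead while
  position 17–18: lead while
  position 22–23: lead while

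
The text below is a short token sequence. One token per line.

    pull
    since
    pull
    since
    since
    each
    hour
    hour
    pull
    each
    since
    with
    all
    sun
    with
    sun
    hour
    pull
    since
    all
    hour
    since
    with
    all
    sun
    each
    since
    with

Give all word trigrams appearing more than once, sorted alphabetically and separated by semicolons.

each since with; since with all; with all sun

Trigram counts meeting the condition (more than once):
  each since with: 2
  since with all: 2
  with all sun: 2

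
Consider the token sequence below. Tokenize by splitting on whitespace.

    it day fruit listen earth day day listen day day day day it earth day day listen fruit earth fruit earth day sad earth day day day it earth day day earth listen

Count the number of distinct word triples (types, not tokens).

22

33 tokens → 31 trigram windows in total.
Repeated trigrams (each contributes count−1 duplicates):
  earth day day: 4
  day day day: 3
  day day it: 2
  day day listen: 2
  day it earth: 2
  it earth day: 2
9 duplicate windows → 31 − 9 = 22 distinct.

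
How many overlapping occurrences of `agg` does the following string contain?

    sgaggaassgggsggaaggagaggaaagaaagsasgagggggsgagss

4

Sliding a length-3 window over the 48 characters (46 positions):
  position 3–5: agg
  position 17–19: agg
  position 22–24: agg
  position 37–39: agg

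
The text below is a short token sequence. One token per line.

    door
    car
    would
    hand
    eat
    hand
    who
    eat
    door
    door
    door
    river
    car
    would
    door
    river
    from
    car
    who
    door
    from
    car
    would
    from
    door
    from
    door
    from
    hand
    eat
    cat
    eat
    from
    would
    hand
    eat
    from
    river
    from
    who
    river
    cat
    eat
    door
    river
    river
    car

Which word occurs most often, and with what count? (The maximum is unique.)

Unigram frequencies (highest first):
  door: 9
  from: 8
  eat: 6
  river: 6
  car: 5
  would: 4
  … (3 more, each ≤ 4)

"door", 9 times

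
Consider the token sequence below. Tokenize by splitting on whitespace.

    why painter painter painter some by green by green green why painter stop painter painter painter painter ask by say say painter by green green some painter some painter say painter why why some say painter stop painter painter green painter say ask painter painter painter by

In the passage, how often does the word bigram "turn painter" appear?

Scanning the 46 overlapping bigram windows for "turn painter":
  (none found)

0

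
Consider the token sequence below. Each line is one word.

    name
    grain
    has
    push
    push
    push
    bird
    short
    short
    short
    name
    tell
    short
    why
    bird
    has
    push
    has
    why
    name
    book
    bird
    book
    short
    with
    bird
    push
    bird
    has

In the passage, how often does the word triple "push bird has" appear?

Scanning the 27 overlapping trigram windows for "push bird has":
  position 27–29: push bird has

1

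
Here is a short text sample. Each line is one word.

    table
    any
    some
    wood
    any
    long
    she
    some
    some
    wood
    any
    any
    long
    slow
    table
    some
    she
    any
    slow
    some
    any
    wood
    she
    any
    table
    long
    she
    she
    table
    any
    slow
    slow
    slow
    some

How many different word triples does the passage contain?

34 tokens → 32 trigram windows in total.
Repeated trigrams (each contributes count−1 duplicates):
  some wood any: 2
1 duplicate windows → 32 − 1 = 31 distinct.

31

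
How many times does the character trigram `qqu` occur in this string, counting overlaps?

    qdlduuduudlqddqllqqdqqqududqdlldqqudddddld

Sliding a length-3 window over the 42 characters (40 positions):
  position 22–24: qqu
  position 33–35: qqu

2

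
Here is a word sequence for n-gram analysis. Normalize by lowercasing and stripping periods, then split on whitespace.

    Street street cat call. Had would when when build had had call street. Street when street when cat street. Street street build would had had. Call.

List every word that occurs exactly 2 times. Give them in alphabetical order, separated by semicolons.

build; cat; would

Unigram counts meeting the condition (exactly 2 times):
  build: 2
  cat: 2
  would: 2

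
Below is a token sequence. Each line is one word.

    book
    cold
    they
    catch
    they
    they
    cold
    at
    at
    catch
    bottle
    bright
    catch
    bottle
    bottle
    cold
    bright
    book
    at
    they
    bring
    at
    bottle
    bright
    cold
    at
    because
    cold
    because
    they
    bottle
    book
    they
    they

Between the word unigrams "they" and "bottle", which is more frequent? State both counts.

"they": 7 occurrences
"bottle": 5 occurrences

"they" (7 vs 5)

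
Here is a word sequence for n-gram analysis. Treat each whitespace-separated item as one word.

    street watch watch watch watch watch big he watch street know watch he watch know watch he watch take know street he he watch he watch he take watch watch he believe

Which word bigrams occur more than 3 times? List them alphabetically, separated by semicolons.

Bigram counts meeting the condition (more than 3 times):
  he watch: 5
  watch he: 5
  watch watch: 5

he watch; watch he; watch watch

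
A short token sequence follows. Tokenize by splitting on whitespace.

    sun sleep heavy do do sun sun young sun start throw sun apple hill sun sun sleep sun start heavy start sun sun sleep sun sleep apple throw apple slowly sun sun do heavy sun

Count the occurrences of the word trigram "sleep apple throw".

Scanning the 33 overlapping trigram windows for "sleep apple throw":
  position 26–28: sleep apple throw

1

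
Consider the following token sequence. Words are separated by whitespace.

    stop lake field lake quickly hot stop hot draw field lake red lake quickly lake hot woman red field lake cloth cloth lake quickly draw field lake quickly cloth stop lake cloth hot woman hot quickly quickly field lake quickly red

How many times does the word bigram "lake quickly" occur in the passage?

5

Scanning the 40 overlapping bigram windows for "lake quickly":
  position 4–5: lake quickly
  position 13–14: lake quickly
  position 23–24: lake quickly
  position 27–28: lake quickly
  position 39–40: lake quickly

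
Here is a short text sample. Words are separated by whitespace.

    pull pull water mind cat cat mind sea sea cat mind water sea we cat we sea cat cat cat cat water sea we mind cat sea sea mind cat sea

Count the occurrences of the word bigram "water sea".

Scanning the 30 overlapping bigram windows for "water sea":
  position 12–13: water sea
  position 22–23: water sea

2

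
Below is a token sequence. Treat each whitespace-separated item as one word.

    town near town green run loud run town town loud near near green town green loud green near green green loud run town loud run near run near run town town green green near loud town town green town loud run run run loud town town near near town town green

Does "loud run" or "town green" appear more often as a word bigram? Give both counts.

"loud run": 4 occurrences
"town green": 5 occurrences

"town green" (5 vs 4)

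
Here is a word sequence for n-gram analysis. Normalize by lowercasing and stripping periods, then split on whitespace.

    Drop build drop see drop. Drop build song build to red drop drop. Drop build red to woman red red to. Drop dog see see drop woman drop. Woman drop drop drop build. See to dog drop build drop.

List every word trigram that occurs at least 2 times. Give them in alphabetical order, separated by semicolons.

Trigram counts meeting the condition (at least 2 times):
  drop build drop: 2
  drop drop build: 3
  drop drop drop: 2
  drop woman drop: 2

drop build drop; drop drop build; drop drop drop; drop woman drop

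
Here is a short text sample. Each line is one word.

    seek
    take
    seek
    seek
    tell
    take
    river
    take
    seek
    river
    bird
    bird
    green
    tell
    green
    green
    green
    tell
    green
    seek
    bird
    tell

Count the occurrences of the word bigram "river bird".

1

Scanning the 21 overlapping bigram windows for "river bird":
  position 10–11: river bird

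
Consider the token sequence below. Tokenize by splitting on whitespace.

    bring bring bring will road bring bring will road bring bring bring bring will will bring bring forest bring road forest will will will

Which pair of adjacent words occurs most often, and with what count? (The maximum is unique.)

"bring bring", 7 times

Bigram frequencies (highest first):
  bring bring: 7
  bring will: 3
  will will: 3
  will road: 2
  road bring: 2
  will bring: 1
  … (5 more, each ≤ 1)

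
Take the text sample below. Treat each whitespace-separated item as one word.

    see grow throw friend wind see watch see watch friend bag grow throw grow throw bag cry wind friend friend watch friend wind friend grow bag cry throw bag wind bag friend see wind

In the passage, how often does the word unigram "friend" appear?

7

Scanning the 34 tokens for "friend":
  position 4: friend
  position 10: friend
  position 19: friend
  position 20: friend
  position 22: friend
  position 24: friend
  position 32: friend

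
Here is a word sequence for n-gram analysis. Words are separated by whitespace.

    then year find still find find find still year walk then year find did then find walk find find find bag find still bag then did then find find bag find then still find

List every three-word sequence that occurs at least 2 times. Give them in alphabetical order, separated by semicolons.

did then find; find bag find; find find bag; find find find; then year find

Trigram counts meeting the condition (at least 2 times):
  did then find: 2
  find bag find: 2
  find find bag: 2
  find find find: 2
  then year find: 2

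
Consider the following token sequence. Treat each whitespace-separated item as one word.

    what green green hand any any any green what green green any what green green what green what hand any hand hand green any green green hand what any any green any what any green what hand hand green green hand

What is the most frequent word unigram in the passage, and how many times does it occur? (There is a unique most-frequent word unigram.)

Unigram frequencies (highest first):
  green: 15
  any: 10
  what: 8
  hand: 8

"green", 15 times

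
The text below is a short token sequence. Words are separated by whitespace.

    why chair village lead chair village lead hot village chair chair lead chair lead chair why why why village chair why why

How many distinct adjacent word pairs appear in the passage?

12

22 tokens → 21 bigram windows in total.
Repeated bigrams (each contributes count−1 duplicates):
  lead chair: 3
  why why: 3
  chair lead: 2
  chair village: 2
  chair why: 2
  village chair: 2
  village lead: 2
9 duplicate windows → 21 − 9 = 12 distinct.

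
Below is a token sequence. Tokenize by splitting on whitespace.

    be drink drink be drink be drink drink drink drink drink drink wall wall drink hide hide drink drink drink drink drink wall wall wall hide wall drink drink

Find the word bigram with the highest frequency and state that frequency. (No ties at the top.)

"drink drink", 11 times

Bigram frequencies (highest first):
  drink drink: 11
  be drink: 3
  wall wall: 3
  drink be: 2
  drink wall: 2
  wall drink: 2
  … (5 more, each ≤ 1)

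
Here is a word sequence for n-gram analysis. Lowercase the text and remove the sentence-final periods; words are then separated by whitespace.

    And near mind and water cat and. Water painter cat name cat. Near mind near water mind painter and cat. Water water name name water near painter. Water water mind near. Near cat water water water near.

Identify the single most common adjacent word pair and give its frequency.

Bigram frequencies (highest first):
  water water: 4
  near mind: 2
  and water: 2
  mind near: 2
  water mind: 2
  cat water: 2
  … (21 more, each ≤ 2)

"water water", 4 times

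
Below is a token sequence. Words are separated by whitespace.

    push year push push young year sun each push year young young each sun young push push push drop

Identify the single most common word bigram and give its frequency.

"push push", 3 times

Bigram frequencies (highest first):
  push push: 3
  push year: 2
  year push: 1
  push young: 1
  young year: 1
  year sun: 1
  … (9 more, each ≤ 1)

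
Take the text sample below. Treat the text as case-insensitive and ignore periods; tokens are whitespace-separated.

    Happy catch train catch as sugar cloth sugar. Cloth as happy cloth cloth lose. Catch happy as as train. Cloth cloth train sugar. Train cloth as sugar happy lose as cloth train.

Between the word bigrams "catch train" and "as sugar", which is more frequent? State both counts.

"catch train": 1 occurrence
"as sugar": 2 occurrences

"as sugar" (2 vs 1)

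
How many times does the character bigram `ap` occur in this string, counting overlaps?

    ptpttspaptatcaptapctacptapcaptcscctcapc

6

Sliding a length-2 window over the 39 characters (38 positions):
  position 8–9: ap
  position 14–15: ap
  position 17–18: ap
  position 25–26: ap
  position 28–29: ap
  position 37–38: ap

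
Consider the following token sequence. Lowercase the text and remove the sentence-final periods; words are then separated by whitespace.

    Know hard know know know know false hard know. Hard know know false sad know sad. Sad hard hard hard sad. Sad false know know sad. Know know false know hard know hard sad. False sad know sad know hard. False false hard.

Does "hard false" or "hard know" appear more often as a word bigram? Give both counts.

"hard know" (4 vs 1)

"hard false": 1 occurrence
"hard know": 4 occurrences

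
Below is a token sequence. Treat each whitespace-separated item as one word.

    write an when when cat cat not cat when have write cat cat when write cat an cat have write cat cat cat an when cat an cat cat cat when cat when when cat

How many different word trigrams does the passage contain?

35 tokens → 33 trigram windows in total.
Repeated trigrams (each contributes count−1 duplicates):
  cat an cat: 2
  cat cat cat: 2
  cat cat when: 2
  have write cat: 2
  when when cat: 2
  write cat cat: 2
6 duplicate windows → 33 − 6 = 27 distinct.

27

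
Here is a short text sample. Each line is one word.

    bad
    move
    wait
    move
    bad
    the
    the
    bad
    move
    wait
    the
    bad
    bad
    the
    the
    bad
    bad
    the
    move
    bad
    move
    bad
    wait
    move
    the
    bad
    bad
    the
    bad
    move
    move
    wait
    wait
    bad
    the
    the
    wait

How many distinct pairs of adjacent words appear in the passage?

37 tokens → 36 bigram windows in total.
Repeated bigrams (each contributes count−1 duplicates):
  bad the: 5
  the bad: 5
  bad move: 4
  bad bad: 3
  move bad: 3
  move wait: 3
  the the: 3
  wait move: 2
20 duplicate windows → 36 − 20 = 16 distinct.

16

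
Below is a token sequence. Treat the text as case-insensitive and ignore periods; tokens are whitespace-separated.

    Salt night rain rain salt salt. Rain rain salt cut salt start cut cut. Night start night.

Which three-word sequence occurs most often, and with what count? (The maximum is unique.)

"rain rain salt", 2 times

Trigram frequencies (highest first):
  rain rain salt: 2
  salt night rain: 1
  night rain rain: 1
  rain salt salt: 1
  salt salt rain: 1
  salt rain rain: 1
  … (8 more, each ≤ 1)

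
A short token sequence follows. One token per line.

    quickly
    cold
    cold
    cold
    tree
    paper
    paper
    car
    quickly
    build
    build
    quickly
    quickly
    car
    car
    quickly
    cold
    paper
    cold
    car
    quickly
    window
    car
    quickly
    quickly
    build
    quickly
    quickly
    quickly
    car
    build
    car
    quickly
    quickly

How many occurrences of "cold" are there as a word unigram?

Scanning the 34 tokens for "cold":
  position 2: cold
  position 3: cold
  position 4: cold
  position 17: cold
  position 19: cold

5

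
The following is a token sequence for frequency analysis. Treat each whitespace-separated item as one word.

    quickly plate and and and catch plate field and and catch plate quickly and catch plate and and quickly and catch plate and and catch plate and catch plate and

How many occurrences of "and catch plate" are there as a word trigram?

Scanning the 28 overlapping trigram windows for "and catch plate":
  position 5–7: and catch plate
  position 10–12: and catch plate
  position 14–16: and catch plate
  position 20–22: and catch plate
  position 24–26: and catch plate
  position 27–29: and catch plate

6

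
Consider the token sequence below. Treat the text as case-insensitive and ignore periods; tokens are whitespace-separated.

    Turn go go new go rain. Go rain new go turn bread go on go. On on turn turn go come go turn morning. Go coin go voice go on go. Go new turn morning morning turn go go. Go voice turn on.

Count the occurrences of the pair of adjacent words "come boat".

Scanning the 42 overlapping bigram windows for "come boat":
  (none found)

0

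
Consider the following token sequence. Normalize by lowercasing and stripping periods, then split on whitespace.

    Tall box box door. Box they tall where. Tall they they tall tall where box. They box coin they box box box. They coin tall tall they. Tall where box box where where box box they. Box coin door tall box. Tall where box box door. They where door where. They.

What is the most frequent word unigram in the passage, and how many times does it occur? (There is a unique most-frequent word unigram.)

"box", 16 times

Unigram frequencies (highest first):
  box: 16
  tall: 10
  they: 10
  where: 8
  door: 4
  coin: 3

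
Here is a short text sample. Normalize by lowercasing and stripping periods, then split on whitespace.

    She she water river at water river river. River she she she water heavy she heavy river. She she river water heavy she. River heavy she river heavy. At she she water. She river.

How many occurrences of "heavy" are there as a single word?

Scanning the 34 tokens for "heavy":
  position 14: heavy
  position 16: heavy
  position 22: heavy
  position 25: heavy
  position 28: heavy

5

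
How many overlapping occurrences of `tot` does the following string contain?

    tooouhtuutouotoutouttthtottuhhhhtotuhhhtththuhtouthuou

Sliding a length-3 window over the 54 characters (52 positions):
  position 24–26: tot
  position 33–35: tot

2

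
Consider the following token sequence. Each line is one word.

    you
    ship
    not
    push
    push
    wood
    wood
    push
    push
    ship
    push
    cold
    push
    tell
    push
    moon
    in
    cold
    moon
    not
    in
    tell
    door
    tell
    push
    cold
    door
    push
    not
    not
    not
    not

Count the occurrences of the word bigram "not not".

3

Scanning the 31 overlapping bigram windows for "not not":
  position 29–30: not not
  position 30–31: not not
  position 31–32: not not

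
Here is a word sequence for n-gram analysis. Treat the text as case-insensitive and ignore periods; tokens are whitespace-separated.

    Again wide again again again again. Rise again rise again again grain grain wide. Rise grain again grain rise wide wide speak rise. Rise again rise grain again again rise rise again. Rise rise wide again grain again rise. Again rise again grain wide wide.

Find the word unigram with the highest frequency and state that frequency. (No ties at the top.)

"again", 17 times

Unigram frequencies (highest first):
  again: 17
  rise: 13
  wide: 7
  grain: 7
  speak: 1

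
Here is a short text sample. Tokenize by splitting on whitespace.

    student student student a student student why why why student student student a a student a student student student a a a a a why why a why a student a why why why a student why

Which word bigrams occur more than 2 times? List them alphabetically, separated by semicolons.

a a; a student; a why; student a; student student; why a; why why

Bigram counts meeting the condition (more than 2 times):
  a a: 5
  a student: 5
  a why: 3
  student a: 5
  student student: 7
  why a: 3
  why why: 5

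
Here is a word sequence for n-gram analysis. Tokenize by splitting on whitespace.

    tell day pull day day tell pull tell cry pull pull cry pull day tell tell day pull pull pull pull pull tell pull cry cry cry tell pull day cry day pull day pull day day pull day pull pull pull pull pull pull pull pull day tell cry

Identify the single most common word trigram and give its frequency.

Trigram frequencies (highest first):
  pull pull pull: 9
  day pull day: 4
  tell day pull: 2
  pull day day: 2
  pull day tell: 2
  day pull pull: 2
  … (26 more, each ≤ 2)

"pull pull pull", 9 times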